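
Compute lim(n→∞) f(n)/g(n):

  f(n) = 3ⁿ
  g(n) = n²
∞

Since 3ⁿ (O(3ⁿ)) grows faster than n² (O(n²)),
the ratio f(n)/g(n) → ∞ as n → ∞.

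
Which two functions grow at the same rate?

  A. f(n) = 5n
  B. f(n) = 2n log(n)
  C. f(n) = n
A and C

Examining each function:
  A. 5n is O(n)
  B. 2n log(n) is O(n log n)
  C. n is O(n)

Functions A and C both have the same complexity class.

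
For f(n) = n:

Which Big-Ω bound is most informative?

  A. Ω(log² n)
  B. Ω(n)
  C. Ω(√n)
B

f(n) = n is Ω(n).
All listed options are valid Big-Ω bounds (lower bounds),
but Ω(n) is the tightest (largest valid bound).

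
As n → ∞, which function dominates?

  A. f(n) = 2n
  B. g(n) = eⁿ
B

f(n) = 2n is O(n), while g(n) = eⁿ is O(eⁿ).
Since O(eⁿ) grows faster than O(n), g(n) dominates.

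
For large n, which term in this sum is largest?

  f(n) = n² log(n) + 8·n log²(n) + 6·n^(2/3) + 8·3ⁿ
8·3ⁿ

Looking at each term:
  - n² log(n) is O(n² log n)
  - 8·n log²(n) is O(n log² n)
  - 6·n^(2/3) is O(n^(2/3))
  - 8·3ⁿ is O(3ⁿ)

The term 8·3ⁿ (O(3ⁿ)) grows fastest and dominates all others.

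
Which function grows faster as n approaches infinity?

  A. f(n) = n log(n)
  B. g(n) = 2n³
B

f(n) = n log(n) is O(n log n), while g(n) = 2n³ is O(n³).
Since O(n³) grows faster than O(n log n), g(n) dominates.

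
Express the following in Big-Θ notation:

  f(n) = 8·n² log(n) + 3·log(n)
Θ(n² log n)

Order the terms by growth rate: 3·log(n) ≺ 8·n² log(n).
The fastest-growing term 8·n² log(n) dominates as n → ∞; dropping its constant factor gives Θ(n² log n).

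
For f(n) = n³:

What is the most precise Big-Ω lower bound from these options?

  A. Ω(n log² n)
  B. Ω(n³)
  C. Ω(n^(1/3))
B

f(n) = n³ is Ω(n³).
All listed options are valid Big-Ω bounds (lower bounds),
but Ω(n³) is the tightest (largest valid bound).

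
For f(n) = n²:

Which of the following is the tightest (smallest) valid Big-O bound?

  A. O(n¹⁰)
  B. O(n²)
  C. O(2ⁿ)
B

f(n) = n² is O(n²).
All listed options are valid Big-O bounds (upper bounds),
but O(n²) is the tightest (smallest valid bound).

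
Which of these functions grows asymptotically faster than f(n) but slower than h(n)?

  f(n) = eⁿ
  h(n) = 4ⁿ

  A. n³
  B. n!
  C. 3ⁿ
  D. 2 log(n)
C

We need g(n) with eⁿ = o(g(n)) and g(n) = o(4ⁿ), i.e. O(eⁿ) ≺ g ≺ O(4ⁿ).
Check each option:
  A. n³ — O(n³) does not grow strictly faster than f(n)
  B. n! — O(n!) does not grow strictly slower than h(n)
  C. 3ⁿ — O(3ⁿ) is strictly between O(eⁿ) and O(4ⁿ) ✓
  D. 2 log(n) — O(log n) does not grow strictly faster than f(n)

Only option C (3ⁿ) lies strictly between.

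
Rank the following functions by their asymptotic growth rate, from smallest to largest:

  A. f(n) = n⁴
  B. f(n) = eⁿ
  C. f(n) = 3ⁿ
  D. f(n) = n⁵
A < D < B < C

Comparing growth rates:
A = n⁴ is O(n⁴)
D = n⁵ is O(n⁵)
B = eⁿ is O(eⁿ)
C = 3ⁿ is O(3ⁿ)

Therefore, the order from slowest to fastest is: A < D < B < C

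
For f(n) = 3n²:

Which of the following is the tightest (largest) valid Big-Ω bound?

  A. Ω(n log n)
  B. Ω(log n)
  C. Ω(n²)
C

f(n) = 3n² is Ω(n²).
All listed options are valid Big-Ω bounds (lower bounds),
but Ω(n²) is the tightest (largest valid bound).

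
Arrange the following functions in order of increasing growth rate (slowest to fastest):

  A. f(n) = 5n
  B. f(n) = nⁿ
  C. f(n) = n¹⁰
A < C < B

Comparing growth rates:
A = 5n is O(n)
C = n¹⁰ is O(n¹⁰)
B = nⁿ is O(nⁿ)

Therefore, the order from slowest to fastest is: A < C < B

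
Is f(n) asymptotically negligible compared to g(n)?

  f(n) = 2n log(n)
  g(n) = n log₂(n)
False

f(n) = 2n log(n) is O(n log n), and g(n) = n log₂(n) is O(n log n).
Since they have the same growth rate, f(n) = o(g(n)) is false.
(f = o(g) requires f to grow strictly slower, not equal.)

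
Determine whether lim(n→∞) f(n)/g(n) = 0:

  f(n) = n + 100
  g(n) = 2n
False

f(n) = n + 100 is O(n), and g(n) = 2n is O(n).
Since they have the same growth rate, f(n) = o(g(n)) is false.
(f = o(g) requires f to grow strictly slower, not equal.)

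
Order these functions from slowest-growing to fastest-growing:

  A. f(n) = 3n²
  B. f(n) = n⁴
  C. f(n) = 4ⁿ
A < B < C

Comparing growth rates:
A = 3n² is O(n²)
B = n⁴ is O(n⁴)
C = 4ⁿ is O(4ⁿ)

Therefore, the order from slowest to fastest is: A < B < C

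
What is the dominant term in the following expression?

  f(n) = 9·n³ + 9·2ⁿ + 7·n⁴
9·2ⁿ

Looking at each term:
  - 9·n³ is O(n³)
  - 9·2ⁿ is O(2ⁿ)
  - 7·n⁴ is O(n⁴)

The term 9·2ⁿ (O(2ⁿ)) grows fastest and dominates all others.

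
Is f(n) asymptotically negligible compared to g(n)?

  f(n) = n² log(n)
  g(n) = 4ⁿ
True

f(n) = n² log(n) is O(n² log n), and g(n) = 4ⁿ is O(4ⁿ).
Since O(n² log n) grows strictly slower than O(4ⁿ), f(n) = o(g(n)) is true.
This means lim(n→∞) f(n)/g(n) = 0.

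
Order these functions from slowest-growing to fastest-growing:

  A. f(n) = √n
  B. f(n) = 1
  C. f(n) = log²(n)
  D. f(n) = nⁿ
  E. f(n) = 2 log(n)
B < E < C < A < D

Comparing growth rates:
B = 1 is O(1)
E = 2 log(n) is O(log n)
C = log²(n) is O(log² n)
A = √n is O(√n)
D = nⁿ is O(nⁿ)

Therefore, the order from slowest to fastest is: B < E < C < A < D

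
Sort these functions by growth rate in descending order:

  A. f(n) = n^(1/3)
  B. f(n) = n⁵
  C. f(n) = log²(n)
B > A > C

Comparing growth rates:
B = n⁵ is O(n⁵)
A = n^(1/3) is O(n^(1/3))
C = log²(n) is O(log² n)

Therefore, the order from fastest to slowest is: B > A > C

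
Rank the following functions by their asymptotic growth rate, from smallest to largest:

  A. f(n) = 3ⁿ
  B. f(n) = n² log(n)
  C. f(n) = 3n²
C < B < A

Comparing growth rates:
C = 3n² is O(n²)
B = n² log(n) is O(n² log n)
A = 3ⁿ is O(3ⁿ)

Therefore, the order from slowest to fastest is: C < B < A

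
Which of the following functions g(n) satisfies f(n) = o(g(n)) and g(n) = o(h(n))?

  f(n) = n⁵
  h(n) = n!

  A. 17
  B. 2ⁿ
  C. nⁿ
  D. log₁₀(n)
B

We need g(n) with n⁵ = o(g(n)) and g(n) = o(n!), i.e. O(n⁵) ≺ g ≺ O(n!).
Check each option:
  A. 17 — O(1) does not grow strictly faster than f(n)
  B. 2ⁿ — O(2ⁿ) is strictly between O(n⁵) and O(n!) ✓
  C. nⁿ — O(nⁿ) does not grow strictly slower than h(n)
  D. log₁₀(n) — O(log n) does not grow strictly faster than f(n)

Only option B (2ⁿ) lies strictly between.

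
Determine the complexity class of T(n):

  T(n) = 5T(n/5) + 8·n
Θ(n log n)

Master Theorem: a = 5, b = 5, f(n) = 8·n.
Compute the critical exponent d = log₅(5) = 1.
Compare f(n) = Θ(n) against n^d:
  k = 1 = d, so f(n) = Θ(n^d) — Case 2.
  Work is balanced across levels: T(n) = Θ(n^d log n) = Θ(n log n).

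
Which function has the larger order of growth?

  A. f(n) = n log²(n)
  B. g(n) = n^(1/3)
A

f(n) = n log²(n) is O(n log² n), while g(n) = n^(1/3) is O(n^(1/3)).
Since O(n log² n) grows faster than O(n^(1/3)), f(n) dominates.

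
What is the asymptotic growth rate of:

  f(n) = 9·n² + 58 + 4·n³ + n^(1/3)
Θ(n³)

Order the terms by growth rate: 58 ≺ n^(1/3) ≺ 9·n² ≺ 4·n³.
The fastest-growing term 4·n³ dominates as n → ∞; dropping its constant factor gives Θ(n³).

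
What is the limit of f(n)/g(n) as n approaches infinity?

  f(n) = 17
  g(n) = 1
17

Since 17 and 1 have the same growth rate (O(1)),
the ratio converges to a constant: 17.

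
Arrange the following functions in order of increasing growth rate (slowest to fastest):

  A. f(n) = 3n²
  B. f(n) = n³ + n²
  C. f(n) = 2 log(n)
C < A < B

Comparing growth rates:
C = 2 log(n) is O(log n)
A = 3n² is O(n²)
B = n³ + n² is O(n³)

Therefore, the order from slowest to fastest is: C < A < B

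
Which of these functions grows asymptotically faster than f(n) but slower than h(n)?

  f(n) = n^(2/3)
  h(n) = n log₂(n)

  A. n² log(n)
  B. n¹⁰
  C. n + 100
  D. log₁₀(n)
C

We need g(n) with n^(2/3) = o(g(n)) and g(n) = o(n log₂(n)), i.e. O(n^(2/3)) ≺ g ≺ O(n log n).
Check each option:
  A. n² log(n) — O(n² log n) does not grow strictly slower than h(n)
  B. n¹⁰ — O(n¹⁰) does not grow strictly slower than h(n)
  C. n + 100 — O(n) is strictly between O(n^(2/3)) and O(n log n) ✓
  D. log₁₀(n) — O(log n) does not grow strictly faster than f(n)

Only option C (n + 100) lies strictly between.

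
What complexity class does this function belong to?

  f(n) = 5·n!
O(n!)

The dominant term in 5·n! is 5·n!, which is Θ(n!).
Constants are absorbed, so the tightest bound is O(n!).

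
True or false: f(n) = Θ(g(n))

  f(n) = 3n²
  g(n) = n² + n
True

f(n) = 3n² and g(n) = n² + n are both O(n²).
Since they have the same asymptotic growth rate, f(n) = Θ(g(n)) is true.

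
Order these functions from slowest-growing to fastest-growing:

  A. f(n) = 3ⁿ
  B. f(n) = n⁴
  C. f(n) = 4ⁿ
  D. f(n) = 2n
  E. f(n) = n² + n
D < E < B < A < C

Comparing growth rates:
D = 2n is O(n)
E = n² + n is O(n²)
B = n⁴ is O(n⁴)
A = 3ⁿ is O(3ⁿ)
C = 4ⁿ is O(4ⁿ)

Therefore, the order from slowest to fastest is: D < E < B < A < C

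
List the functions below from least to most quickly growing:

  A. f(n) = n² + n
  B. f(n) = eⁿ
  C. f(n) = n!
A < B < C

Comparing growth rates:
A = n² + n is O(n²)
B = eⁿ is O(eⁿ)
C = n! is O(n!)

Therefore, the order from slowest to fastest is: A < B < C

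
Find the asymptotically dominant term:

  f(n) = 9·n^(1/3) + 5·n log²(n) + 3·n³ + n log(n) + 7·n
3·n³

Looking at each term:
  - 9·n^(1/3) is O(n^(1/3))
  - 5·n log²(n) is O(n log² n)
  - 3·n³ is O(n³)
  - n log(n) is O(n log n)
  - 7·n is O(n)

The term 3·n³ (O(n³)) grows fastest and dominates all others.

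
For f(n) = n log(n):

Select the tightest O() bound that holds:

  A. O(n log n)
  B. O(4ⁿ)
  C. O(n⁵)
A

f(n) = n log(n) is O(n log n).
All listed options are valid Big-O bounds (upper bounds),
but O(n log n) is the tightest (smallest valid bound).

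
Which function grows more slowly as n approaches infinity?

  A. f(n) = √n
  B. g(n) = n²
A

f(n) = √n is O(√n), while g(n) = n² is O(n²).
Since O(√n) grows slower than O(n²), f(n) is dominated.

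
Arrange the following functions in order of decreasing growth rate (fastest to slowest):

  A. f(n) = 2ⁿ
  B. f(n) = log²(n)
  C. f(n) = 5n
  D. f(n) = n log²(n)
A > D > C > B

Comparing growth rates:
A = 2ⁿ is O(2ⁿ)
D = n log²(n) is O(n log² n)
C = 5n is O(n)
B = log²(n) is O(log² n)

Therefore, the order from fastest to slowest is: A > D > C > B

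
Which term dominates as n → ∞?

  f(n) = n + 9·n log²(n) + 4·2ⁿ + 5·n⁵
4·2ⁿ

Looking at each term:
  - n is O(n)
  - 9·n log²(n) is O(n log² n)
  - 4·2ⁿ is O(2ⁿ)
  - 5·n⁵ is O(n⁵)

The term 4·2ⁿ (O(2ⁿ)) grows fastest and dominates all others.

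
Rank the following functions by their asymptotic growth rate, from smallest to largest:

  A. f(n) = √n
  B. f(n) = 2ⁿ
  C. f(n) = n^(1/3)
C < A < B

Comparing growth rates:
C = n^(1/3) is O(n^(1/3))
A = √n is O(√n)
B = 2ⁿ is O(2ⁿ)

Therefore, the order from slowest to fastest is: C < A < B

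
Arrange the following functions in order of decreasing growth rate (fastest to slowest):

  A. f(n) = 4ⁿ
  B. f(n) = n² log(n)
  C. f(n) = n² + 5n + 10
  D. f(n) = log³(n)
A > B > C > D

Comparing growth rates:
A = 4ⁿ is O(4ⁿ)
B = n² log(n) is O(n² log n)
C = n² + 5n + 10 is O(n²)
D = log³(n) is O(log³ n)

Therefore, the order from fastest to slowest is: A > B > C > D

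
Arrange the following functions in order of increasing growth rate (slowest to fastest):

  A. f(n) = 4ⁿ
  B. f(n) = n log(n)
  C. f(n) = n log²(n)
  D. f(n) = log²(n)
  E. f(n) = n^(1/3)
D < E < B < C < A

Comparing growth rates:
D = log²(n) is O(log² n)
E = n^(1/3) is O(n^(1/3))
B = n log(n) is O(n log n)
C = n log²(n) is O(n log² n)
A = 4ⁿ is O(4ⁿ)

Therefore, the order from slowest to fastest is: D < E < B < C < A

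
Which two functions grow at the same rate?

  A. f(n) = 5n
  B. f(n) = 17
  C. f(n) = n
A and C

Examining each function:
  A. 5n is O(n)
  B. 17 is O(1)
  C. n is O(n)

Functions A and C both have the same complexity class.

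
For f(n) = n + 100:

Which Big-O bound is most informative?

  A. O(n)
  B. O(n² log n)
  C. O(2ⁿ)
A

f(n) = n + 100 is O(n).
All listed options are valid Big-O bounds (upper bounds),
but O(n) is the tightest (smallest valid bound).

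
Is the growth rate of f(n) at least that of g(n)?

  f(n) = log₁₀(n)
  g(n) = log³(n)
False

f(n) = log₁₀(n) is O(log n), and g(n) = log³(n) is O(log³ n).
Since O(log n) grows slower than O(log³ n), f(n) = Ω(g(n)) is false.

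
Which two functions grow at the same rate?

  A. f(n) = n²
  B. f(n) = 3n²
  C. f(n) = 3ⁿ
A and B

Examining each function:
  A. n² is O(n²)
  B. 3n² is O(n²)
  C. 3ⁿ is O(3ⁿ)

Functions A and B both have the same complexity class.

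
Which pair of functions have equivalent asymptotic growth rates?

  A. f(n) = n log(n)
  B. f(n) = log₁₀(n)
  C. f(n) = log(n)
B and C

Examining each function:
  A. n log(n) is O(n log n)
  B. log₁₀(n) is O(log n)
  C. log(n) is O(log n)

Functions B and C both have the same complexity class.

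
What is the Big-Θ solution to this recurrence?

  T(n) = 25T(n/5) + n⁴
Θ(n⁴)

Master Theorem: a = 25, b = 5, f(n) = n⁴.
Compute the critical exponent d = log₅(25) = 2.
Compare f(n) = Θ(n⁴) against n^d:
  k = 4 > d = 2, so f(n) = Ω(n^(d+ε)) — Case 3.
  Regularity: a·(n/b)^4/n^4 = a/b^4 = 25/625 < 1 ✓.
  The top-level work dominates: T(n) = Θ(f(n)) = Θ(n⁴).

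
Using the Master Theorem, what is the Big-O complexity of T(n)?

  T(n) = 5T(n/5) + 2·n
Θ(n log n)

Master Theorem: a = 5, b = 5, f(n) = 2·n.
Compute the critical exponent d = log₅(5) = 1.
Compare f(n) = Θ(n) against n^d:
  k = 1 = d, so f(n) = Θ(n^d) — Case 2.
  Work is balanced across levels: T(n) = Θ(n^d log n) = Θ(n log n).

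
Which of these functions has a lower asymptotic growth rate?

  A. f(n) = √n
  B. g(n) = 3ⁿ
A

f(n) = √n is O(√n), while g(n) = 3ⁿ is O(3ⁿ).
Since O(√n) grows slower than O(3ⁿ), f(n) is dominated.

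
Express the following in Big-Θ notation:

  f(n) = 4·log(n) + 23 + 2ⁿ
Θ(2ⁿ)

Order the terms by growth rate: 23 ≺ 4·log(n) ≺ 2ⁿ.
The fastest-growing term 2ⁿ dominates as n → ∞; dropping its constant factor gives Θ(2ⁿ).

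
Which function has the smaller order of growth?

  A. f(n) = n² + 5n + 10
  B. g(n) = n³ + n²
A

f(n) = n² + 5n + 10 is O(n²), while g(n) = n³ + n² is O(n³).
Since O(n²) grows slower than O(n³), f(n) is dominated.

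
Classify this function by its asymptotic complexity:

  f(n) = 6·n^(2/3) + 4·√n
O(n^(2/3))

The dominant term in 6·n^(2/3) + 4·√n is 6·n^(2/3), which is Θ(n^(2/3)).
Lower-order terms (4·√n) are asymptotically negligible.
Constants are absorbed, so the tightest bound is O(n^(2/3)).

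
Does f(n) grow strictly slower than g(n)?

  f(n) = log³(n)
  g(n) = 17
False

f(n) = log³(n) is O(log³ n), and g(n) = 17 is O(1).
Since O(log³ n) grows faster than or equal to O(1), f(n) = o(g(n)) is false.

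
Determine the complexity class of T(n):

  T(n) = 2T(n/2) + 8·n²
Θ(n²)

Master Theorem: a = 2, b = 2, f(n) = 8·n².
Compute the critical exponent d = log₂(2) = 1.
Compare f(n) = Θ(n²) against n^d:
  k = 2 > d = 1, so f(n) = Ω(n^(d+ε)) — Case 3.
  Regularity: a·(n/b)^2/n^2 = a/b^2 = 2/4 < 1 ✓.
  The top-level work dominates: T(n) = Θ(f(n)) = Θ(n²).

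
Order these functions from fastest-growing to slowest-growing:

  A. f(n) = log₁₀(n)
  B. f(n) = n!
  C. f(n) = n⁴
B > C > A

Comparing growth rates:
B = n! is O(n!)
C = n⁴ is O(n⁴)
A = log₁₀(n) is O(log n)

Therefore, the order from fastest to slowest is: B > C > A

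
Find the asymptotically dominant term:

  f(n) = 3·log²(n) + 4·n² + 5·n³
5·n³

Looking at each term:
  - 3·log²(n) is O(log² n)
  - 4·n² is O(n²)
  - 5·n³ is O(n³)

The term 5·n³ (O(n³)) grows fastest and dominates all others.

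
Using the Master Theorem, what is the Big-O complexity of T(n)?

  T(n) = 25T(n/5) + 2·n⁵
Θ(n⁵)

Master Theorem: a = 25, b = 5, f(n) = 2·n⁵.
Compute the critical exponent d = log₅(25) = 2.
Compare f(n) = Θ(n⁵) against n^d:
  k = 5 > d = 2, so f(n) = Ω(n^(d+ε)) — Case 3.
  Regularity: a·(n/b)^5/n^5 = a/b^5 = 25/3125 < 1 ✓.
  The top-level work dominates: T(n) = Θ(f(n)) = Θ(n⁵).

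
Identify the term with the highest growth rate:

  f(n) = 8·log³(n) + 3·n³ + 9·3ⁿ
9·3ⁿ

Looking at each term:
  - 8·log³(n) is O(log³ n)
  - 3·n³ is O(n³)
  - 9·3ⁿ is O(3ⁿ)

The term 9·3ⁿ (O(3ⁿ)) grows fastest and dominates all others.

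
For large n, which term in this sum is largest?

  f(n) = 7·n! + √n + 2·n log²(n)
7·n!

Looking at each term:
  - 7·n! is O(n!)
  - √n is O(√n)
  - 2·n log²(n) is O(n log² n)

The term 7·n! (O(n!)) grows fastest and dominates all others.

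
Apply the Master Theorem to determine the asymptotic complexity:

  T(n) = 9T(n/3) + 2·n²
Θ(n² log n)

Master Theorem: a = 9, b = 3, f(n) = 2·n².
Compute the critical exponent d = log₃(9) = 2.
Compare f(n) = Θ(n²) against n^d:
  k = 2 = d, so f(n) = Θ(n^d) — Case 2.
  Work is balanced across levels: T(n) = Θ(n^d log n) = Θ(n² log n).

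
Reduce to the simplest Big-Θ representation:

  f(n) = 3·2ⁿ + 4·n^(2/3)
Θ(2ⁿ)

Order the terms by growth rate: 4·n^(2/3) ≺ 3·2ⁿ.
The fastest-growing term 3·2ⁿ dominates as n → ∞; dropping its constant factor gives Θ(2ⁿ).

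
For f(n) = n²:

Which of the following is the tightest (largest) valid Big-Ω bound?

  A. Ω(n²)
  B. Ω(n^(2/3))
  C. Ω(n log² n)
A

f(n) = n² is Ω(n²).
All listed options are valid Big-Ω bounds (lower bounds),
but Ω(n²) is the tightest (largest valid bound).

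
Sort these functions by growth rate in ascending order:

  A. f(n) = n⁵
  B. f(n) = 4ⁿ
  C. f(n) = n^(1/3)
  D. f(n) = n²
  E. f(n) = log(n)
E < C < D < A < B

Comparing growth rates:
E = log(n) is O(log n)
C = n^(1/3) is O(n^(1/3))
D = n² is O(n²)
A = n⁵ is O(n⁵)
B = 4ⁿ is O(4ⁿ)

Therefore, the order from slowest to fastest is: E < C < D < A < B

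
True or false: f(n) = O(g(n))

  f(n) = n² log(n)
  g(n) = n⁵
True

f(n) = n² log(n) is O(n² log n), and g(n) = n⁵ is O(n⁵).
Since O(n² log n) ⊆ O(n⁵) (f grows no faster than g), f(n) = O(g(n)) is true.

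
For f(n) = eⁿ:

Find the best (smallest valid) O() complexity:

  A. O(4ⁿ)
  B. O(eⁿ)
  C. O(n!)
B

f(n) = eⁿ is O(eⁿ).
All listed options are valid Big-O bounds (upper bounds),
but O(eⁿ) is the tightest (smallest valid bound).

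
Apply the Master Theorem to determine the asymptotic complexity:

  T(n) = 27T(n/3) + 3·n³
Θ(n³ log n)

Master Theorem: a = 27, b = 3, f(n) = 3·n³.
Compute the critical exponent d = log₃(27) = 3.
Compare f(n) = Θ(n³) against n^d:
  k = 3 = d, so f(n) = Θ(n^d) — Case 2.
  Work is balanced across levels: T(n) = Θ(n^d log n) = Θ(n³ log n).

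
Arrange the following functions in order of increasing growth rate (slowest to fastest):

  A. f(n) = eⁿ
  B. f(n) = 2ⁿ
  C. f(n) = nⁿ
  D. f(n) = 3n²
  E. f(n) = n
E < D < B < A < C

Comparing growth rates:
E = n is O(n)
D = 3n² is O(n²)
B = 2ⁿ is O(2ⁿ)
A = eⁿ is O(eⁿ)
C = nⁿ is O(nⁿ)

Therefore, the order from slowest to fastest is: E < D < B < A < C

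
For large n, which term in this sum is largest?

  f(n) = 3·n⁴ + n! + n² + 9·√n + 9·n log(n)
n!

Looking at each term:
  - 3·n⁴ is O(n⁴)
  - n! is O(n!)
  - n² is O(n²)
  - 9·√n is O(√n)
  - 9·n log(n) is O(n log n)

The term n! (O(n!)) grows fastest and dominates all others.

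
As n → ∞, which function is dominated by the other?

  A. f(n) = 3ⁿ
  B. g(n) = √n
B

f(n) = 3ⁿ is O(3ⁿ), while g(n) = √n is O(√n).
Since O(√n) grows slower than O(3ⁿ), g(n) is dominated.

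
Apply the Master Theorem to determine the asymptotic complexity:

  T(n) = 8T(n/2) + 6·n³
Θ(n³ log n)

Master Theorem: a = 8, b = 2, f(n) = 6·n³.
Compute the critical exponent d = log₂(8) = 3.
Compare f(n) = Θ(n³) against n^d:
  k = 3 = d, so f(n) = Θ(n^d) — Case 2.
  Work is balanced across levels: T(n) = Θ(n^d log n) = Θ(n³ log n).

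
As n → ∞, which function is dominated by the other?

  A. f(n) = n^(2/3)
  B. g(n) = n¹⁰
A

f(n) = n^(2/3) is O(n^(2/3)), while g(n) = n¹⁰ is O(n¹⁰).
Since O(n^(2/3)) grows slower than O(n¹⁰), f(n) is dominated.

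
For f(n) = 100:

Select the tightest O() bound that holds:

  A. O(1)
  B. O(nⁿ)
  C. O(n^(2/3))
A

f(n) = 100 is O(1).
All listed options are valid Big-O bounds (upper bounds),
but O(1) is the tightest (smallest valid bound).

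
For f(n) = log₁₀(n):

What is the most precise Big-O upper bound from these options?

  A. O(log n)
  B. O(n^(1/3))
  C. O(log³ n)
A

f(n) = log₁₀(n) is O(log n).
All listed options are valid Big-O bounds (upper bounds),
but O(log n) is the tightest (smallest valid bound).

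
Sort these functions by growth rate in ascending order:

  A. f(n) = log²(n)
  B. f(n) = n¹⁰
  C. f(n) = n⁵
A < C < B

Comparing growth rates:
A = log²(n) is O(log² n)
C = n⁵ is O(n⁵)
B = n¹⁰ is O(n¹⁰)

Therefore, the order from slowest to fastest is: A < C < B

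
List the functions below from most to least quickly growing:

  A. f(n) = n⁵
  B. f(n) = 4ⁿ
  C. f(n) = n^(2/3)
B > A > C

Comparing growth rates:
B = 4ⁿ is O(4ⁿ)
A = n⁵ is O(n⁵)
C = n^(2/3) is O(n^(2/3))

Therefore, the order from fastest to slowest is: B > A > C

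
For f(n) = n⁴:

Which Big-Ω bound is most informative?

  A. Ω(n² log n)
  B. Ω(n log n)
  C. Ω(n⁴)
C

f(n) = n⁴ is Ω(n⁴).
All listed options are valid Big-Ω bounds (lower bounds),
but Ω(n⁴) is the tightest (largest valid bound).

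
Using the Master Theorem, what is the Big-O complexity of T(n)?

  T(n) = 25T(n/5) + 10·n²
Θ(n² log n)

Master Theorem: a = 25, b = 5, f(n) = 10·n².
Compute the critical exponent d = log₅(25) = 2.
Compare f(n) = Θ(n²) against n^d:
  k = 2 = d, so f(n) = Θ(n^d) — Case 2.
  Work is balanced across levels: T(n) = Θ(n^d log n) = Θ(n² log n).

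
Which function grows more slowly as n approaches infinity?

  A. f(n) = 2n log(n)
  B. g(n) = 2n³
A

f(n) = 2n log(n) is O(n log n), while g(n) = 2n³ is O(n³).
Since O(n log n) grows slower than O(n³), f(n) is dominated.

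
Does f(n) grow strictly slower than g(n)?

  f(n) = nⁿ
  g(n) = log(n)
False

f(n) = nⁿ is O(nⁿ), and g(n) = log(n) is O(log n).
Since O(nⁿ) grows faster than or equal to O(log n), f(n) = o(g(n)) is false.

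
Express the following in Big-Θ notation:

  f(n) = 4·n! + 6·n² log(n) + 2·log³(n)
Θ(n!)

Order the terms by growth rate: 2·log³(n) ≺ 6·n² log(n) ≺ 4·n!.
The fastest-growing term 4·n! dominates as n → ∞; dropping its constant factor gives Θ(n!).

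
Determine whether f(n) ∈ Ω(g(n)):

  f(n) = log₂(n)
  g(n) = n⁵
False

f(n) = log₂(n) is O(log n), and g(n) = n⁵ is O(n⁵).
Since O(log n) grows slower than O(n⁵), f(n) = Ω(g(n)) is false.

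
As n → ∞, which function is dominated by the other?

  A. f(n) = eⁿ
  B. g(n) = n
B

f(n) = eⁿ is O(eⁿ), while g(n) = n is O(n).
Since O(n) grows slower than O(eⁿ), g(n) is dominated.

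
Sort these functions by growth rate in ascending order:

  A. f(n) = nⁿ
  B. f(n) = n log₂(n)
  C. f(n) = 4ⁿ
B < C < A

Comparing growth rates:
B = n log₂(n) is O(n log n)
C = 4ⁿ is O(4ⁿ)
A = nⁿ is O(nⁿ)

Therefore, the order from slowest to fastest is: B < C < A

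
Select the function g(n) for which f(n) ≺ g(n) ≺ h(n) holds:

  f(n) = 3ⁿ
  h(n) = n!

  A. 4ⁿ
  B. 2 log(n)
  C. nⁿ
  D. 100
A

We need g(n) with 3ⁿ = o(g(n)) and g(n) = o(n!), i.e. O(3ⁿ) ≺ g ≺ O(n!).
Check each option:
  A. 4ⁿ — O(4ⁿ) is strictly between O(3ⁿ) and O(n!) ✓
  B. 2 log(n) — O(log n) does not grow strictly faster than f(n)
  C. nⁿ — O(nⁿ) does not grow strictly slower than h(n)
  D. 100 — O(1) does not grow strictly faster than f(n)

Only option A (4ⁿ) lies strictly between.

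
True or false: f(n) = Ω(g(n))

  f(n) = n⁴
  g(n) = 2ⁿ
False

f(n) = n⁴ is O(n⁴), and g(n) = 2ⁿ is O(2ⁿ).
Since O(n⁴) grows slower than O(2ⁿ), f(n) = Ω(g(n)) is false.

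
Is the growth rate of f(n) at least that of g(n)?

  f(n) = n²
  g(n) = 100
True

f(n) = n² is O(n²), and g(n) = 100 is O(1).
Since O(n²) grows at least as fast as O(1), f(n) = Ω(g(n)) is true.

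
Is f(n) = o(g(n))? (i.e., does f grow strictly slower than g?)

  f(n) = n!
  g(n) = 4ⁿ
False

f(n) = n! is O(n!), and g(n) = 4ⁿ is O(4ⁿ).
Since O(n!) grows faster than or equal to O(4ⁿ), f(n) = o(g(n)) is false.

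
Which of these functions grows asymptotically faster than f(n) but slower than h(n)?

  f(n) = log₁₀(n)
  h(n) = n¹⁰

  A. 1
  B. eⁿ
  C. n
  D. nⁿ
C

We need g(n) with log₁₀(n) = o(g(n)) and g(n) = o(n¹⁰), i.e. O(log n) ≺ g ≺ O(n¹⁰).
Check each option:
  A. 1 — O(1) does not grow strictly faster than f(n)
  B. eⁿ — O(eⁿ) does not grow strictly slower than h(n)
  C. n — O(n) is strictly between O(log n) and O(n¹⁰) ✓
  D. nⁿ — O(nⁿ) does not grow strictly slower than h(n)

Only option C (n) lies strictly between.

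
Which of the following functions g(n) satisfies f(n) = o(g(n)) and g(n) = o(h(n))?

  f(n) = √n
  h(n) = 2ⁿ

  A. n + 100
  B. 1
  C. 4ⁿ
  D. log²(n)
A

We need g(n) with √n = o(g(n)) and g(n) = o(2ⁿ), i.e. O(√n) ≺ g ≺ O(2ⁿ).
Check each option:
  A. n + 100 — O(n) is strictly between O(√n) and O(2ⁿ) ✓
  B. 1 — O(1) does not grow strictly faster than f(n)
  C. 4ⁿ — O(4ⁿ) does not grow strictly slower than h(n)
  D. log²(n) — O(log² n) does not grow strictly faster than f(n)

Only option A (n + 100) lies strictly between.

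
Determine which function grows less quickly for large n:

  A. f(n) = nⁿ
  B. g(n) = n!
B

f(n) = nⁿ is O(nⁿ), while g(n) = n! is O(n!).
Since O(n!) grows slower than O(nⁿ), g(n) is dominated.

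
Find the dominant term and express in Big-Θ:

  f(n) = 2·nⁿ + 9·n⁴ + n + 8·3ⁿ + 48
Θ(nⁿ)

Order the terms by growth rate: 48 ≺ n ≺ 9·n⁴ ≺ 8·3ⁿ ≺ 2·nⁿ.
The fastest-growing term 2·nⁿ dominates as n → ∞; dropping its constant factor gives Θ(nⁿ).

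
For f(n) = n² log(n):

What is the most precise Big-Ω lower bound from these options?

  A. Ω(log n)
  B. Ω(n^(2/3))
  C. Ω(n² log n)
C

f(n) = n² log(n) is Ω(n² log n).
All listed options are valid Big-Ω bounds (lower bounds),
but Ω(n² log n) is the tightest (largest valid bound).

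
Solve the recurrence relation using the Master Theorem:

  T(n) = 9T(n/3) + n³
Θ(n³)

Master Theorem: a = 9, b = 3, f(n) = n³.
Compute the critical exponent d = log₃(9) = 2.
Compare f(n) = Θ(n³) against n^d:
  k = 3 > d = 2, so f(n) = Ω(n^(d+ε)) — Case 3.
  Regularity: a·(n/b)^3/n^3 = a/b^3 = 9/27 < 1 ✓.
  The top-level work dominates: T(n) = Θ(f(n)) = Θ(n³).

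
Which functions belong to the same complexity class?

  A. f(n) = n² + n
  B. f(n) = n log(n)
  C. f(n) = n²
A and C

Examining each function:
  A. n² + n is O(n²)
  B. n log(n) is O(n log n)
  C. n² is O(n²)

Functions A and C both have the same complexity class.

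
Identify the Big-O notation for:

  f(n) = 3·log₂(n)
O(log n)

The dominant term in 3·log₂(n) is 3·log₂(n), which is Θ(log n).
Constants are absorbed, so the tightest bound is O(log n).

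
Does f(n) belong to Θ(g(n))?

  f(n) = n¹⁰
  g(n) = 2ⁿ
False

f(n) = n¹⁰ is O(n¹⁰), and g(n) = 2ⁿ is O(2ⁿ).
Since they have different growth rates, f(n) = Θ(g(n)) is false.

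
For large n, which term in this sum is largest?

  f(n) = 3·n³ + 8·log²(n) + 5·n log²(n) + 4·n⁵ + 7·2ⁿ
7·2ⁿ

Looking at each term:
  - 3·n³ is O(n³)
  - 8·log²(n) is O(log² n)
  - 5·n log²(n) is O(n log² n)
  - 4·n⁵ is O(n⁵)
  - 7·2ⁿ is O(2ⁿ)

The term 7·2ⁿ (O(2ⁿ)) grows fastest and dominates all others.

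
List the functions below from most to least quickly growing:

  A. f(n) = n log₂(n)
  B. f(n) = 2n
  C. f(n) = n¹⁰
C > A > B

Comparing growth rates:
C = n¹⁰ is O(n¹⁰)
A = n log₂(n) is O(n log n)
B = 2n is O(n)

Therefore, the order from fastest to slowest is: C > A > B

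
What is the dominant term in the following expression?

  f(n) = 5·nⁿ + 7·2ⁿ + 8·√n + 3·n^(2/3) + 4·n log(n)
5·nⁿ

Looking at each term:
  - 5·nⁿ is O(nⁿ)
  - 7·2ⁿ is O(2ⁿ)
  - 8·√n is O(√n)
  - 3·n^(2/3) is O(n^(2/3))
  - 4·n log(n) is O(n log n)

The term 5·nⁿ (O(nⁿ)) grows fastest and dominates all others.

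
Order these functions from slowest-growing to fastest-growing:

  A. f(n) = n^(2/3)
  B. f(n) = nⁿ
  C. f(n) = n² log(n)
A < C < B

Comparing growth rates:
A = n^(2/3) is O(n^(2/3))
C = n² log(n) is O(n² log n)
B = nⁿ is O(nⁿ)

Therefore, the order from slowest to fastest is: A < C < B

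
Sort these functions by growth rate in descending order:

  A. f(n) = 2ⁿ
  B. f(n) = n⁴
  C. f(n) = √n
A > B > C

Comparing growth rates:
A = 2ⁿ is O(2ⁿ)
B = n⁴ is O(n⁴)
C = √n is O(√n)

Therefore, the order from fastest to slowest is: A > B > C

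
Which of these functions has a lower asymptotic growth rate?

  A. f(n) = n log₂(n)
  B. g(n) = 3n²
A

f(n) = n log₂(n) is O(n log n), while g(n) = 3n² is O(n²).
Since O(n log n) grows slower than O(n²), f(n) is dominated.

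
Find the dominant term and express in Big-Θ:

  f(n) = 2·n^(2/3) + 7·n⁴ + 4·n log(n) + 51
Θ(n⁴)

Order the terms by growth rate: 51 ≺ 2·n^(2/3) ≺ 4·n log(n) ≺ 7·n⁴.
The fastest-growing term 7·n⁴ dominates as n → ∞; dropping its constant factor gives Θ(n⁴).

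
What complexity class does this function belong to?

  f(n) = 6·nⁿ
O(nⁿ)

The dominant term in 6·nⁿ is 6·nⁿ, which is Θ(nⁿ).
Constants are absorbed, so the tightest bound is O(nⁿ).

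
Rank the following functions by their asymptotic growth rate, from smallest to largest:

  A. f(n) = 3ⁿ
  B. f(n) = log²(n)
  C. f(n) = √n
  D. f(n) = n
B < C < D < A

Comparing growth rates:
B = log²(n) is O(log² n)
C = √n is O(√n)
D = n is O(n)
A = 3ⁿ is O(3ⁿ)

Therefore, the order from slowest to fastest is: B < C < D < A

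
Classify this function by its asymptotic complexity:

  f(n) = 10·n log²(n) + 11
O(n log² n)

The dominant term in 10·n log²(n) + 11 is 10·n log²(n), which is Θ(n log² n).
Lower-order terms (11) are asymptotically negligible.
Constants are absorbed, so the tightest bound is O(n log² n).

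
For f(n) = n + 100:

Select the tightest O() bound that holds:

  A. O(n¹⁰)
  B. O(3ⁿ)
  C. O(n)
C

f(n) = n + 100 is O(n).
All listed options are valid Big-O bounds (upper bounds),
but O(n) is the tightest (smallest valid bound).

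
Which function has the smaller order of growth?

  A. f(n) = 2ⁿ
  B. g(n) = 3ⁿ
A

f(n) = 2ⁿ is O(2ⁿ), while g(n) = 3ⁿ is O(3ⁿ).
Since O(2ⁿ) grows slower than O(3ⁿ), f(n) is dominated.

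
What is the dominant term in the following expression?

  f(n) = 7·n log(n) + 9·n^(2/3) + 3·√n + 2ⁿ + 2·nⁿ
2·nⁿ

Looking at each term:
  - 7·n log(n) is O(n log n)
  - 9·n^(2/3) is O(n^(2/3))
  - 3·√n is O(√n)
  - 2ⁿ is O(2ⁿ)
  - 2·nⁿ is O(nⁿ)

The term 2·nⁿ (O(nⁿ)) grows fastest and dominates all others.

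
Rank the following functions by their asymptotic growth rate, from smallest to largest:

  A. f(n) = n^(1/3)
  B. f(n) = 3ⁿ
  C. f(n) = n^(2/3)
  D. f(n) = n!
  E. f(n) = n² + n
A < C < E < B < D

Comparing growth rates:
A = n^(1/3) is O(n^(1/3))
C = n^(2/3) is O(n^(2/3))
E = n² + n is O(n²)
B = 3ⁿ is O(3ⁿ)
D = n! is O(n!)

Therefore, the order from slowest to fastest is: A < C < E < B < D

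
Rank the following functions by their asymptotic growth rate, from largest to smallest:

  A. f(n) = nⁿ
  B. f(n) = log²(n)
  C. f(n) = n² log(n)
A > C > B

Comparing growth rates:
A = nⁿ is O(nⁿ)
C = n² log(n) is O(n² log n)
B = log²(n) is O(log² n)

Therefore, the order from fastest to slowest is: A > C > B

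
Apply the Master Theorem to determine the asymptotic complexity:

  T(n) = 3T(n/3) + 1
Θ(n)

Master Theorem: a = 3, b = 3, f(n) = 1.
Compute the critical exponent d = log₃(3) = 1.
Compare f(n) = Θ(1) against n^d:
  k = 0 < d = 1, so f(n) = O(n^(d-ε)) — Case 1.
  The recursion cost dominates: T(n) = Θ(n^d) = Θ(n).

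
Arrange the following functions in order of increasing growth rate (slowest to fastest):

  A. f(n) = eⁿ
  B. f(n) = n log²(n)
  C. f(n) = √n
C < B < A

Comparing growth rates:
C = √n is O(√n)
B = n log²(n) is O(n log² n)
A = eⁿ is O(eⁿ)

Therefore, the order from slowest to fastest is: C < B < A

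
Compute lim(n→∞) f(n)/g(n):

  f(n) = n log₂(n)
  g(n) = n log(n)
1/log(2)

Since n log₂(n) and n log(n) have the same growth rate (O(n log n)),
the ratio converges to a constant: 1/log(2).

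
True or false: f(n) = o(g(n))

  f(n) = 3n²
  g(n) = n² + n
False

f(n) = 3n² is O(n²), and g(n) = n² + n is O(n²).
Since they have the same growth rate, f(n) = o(g(n)) is false.
(f = o(g) requires f to grow strictly slower, not equal.)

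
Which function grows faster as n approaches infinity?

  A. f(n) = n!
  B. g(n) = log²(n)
A

f(n) = n! is O(n!), while g(n) = log²(n) is O(log² n).
Since O(n!) grows faster than O(log² n), f(n) dominates.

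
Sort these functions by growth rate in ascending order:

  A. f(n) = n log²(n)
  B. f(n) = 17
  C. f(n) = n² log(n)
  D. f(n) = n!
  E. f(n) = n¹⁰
B < A < C < E < D

Comparing growth rates:
B = 17 is O(1)
A = n log²(n) is O(n log² n)
C = n² log(n) is O(n² log n)
E = n¹⁰ is O(n¹⁰)
D = n! is O(n!)

Therefore, the order from slowest to fastest is: B < A < C < E < D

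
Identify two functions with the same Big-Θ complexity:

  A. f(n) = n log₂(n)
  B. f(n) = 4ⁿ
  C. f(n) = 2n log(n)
A and C

Examining each function:
  A. n log₂(n) is O(n log n)
  B. 4ⁿ is O(4ⁿ)
  C. 2n log(n) is O(n log n)

Functions A and C both have the same complexity class.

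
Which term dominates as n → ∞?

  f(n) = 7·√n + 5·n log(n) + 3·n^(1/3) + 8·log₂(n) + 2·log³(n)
5·n log(n)

Looking at each term:
  - 7·√n is O(√n)
  - 5·n log(n) is O(n log n)
  - 3·n^(1/3) is O(n^(1/3))
  - 8·log₂(n) is O(log n)
  - 2·log³(n) is O(log³ n)

The term 5·n log(n) (O(n log n)) grows fastest and dominates all others.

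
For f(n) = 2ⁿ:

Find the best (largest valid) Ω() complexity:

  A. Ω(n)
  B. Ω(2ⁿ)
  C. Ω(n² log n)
B

f(n) = 2ⁿ is Ω(2ⁿ).
All listed options are valid Big-Ω bounds (lower bounds),
but Ω(2ⁿ) is the tightest (largest valid bound).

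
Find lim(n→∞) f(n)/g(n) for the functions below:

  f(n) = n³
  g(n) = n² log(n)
∞

Since n³ (O(n³)) grows faster than n² log(n) (O(n² log n)),
the ratio f(n)/g(n) → ∞ as n → ∞.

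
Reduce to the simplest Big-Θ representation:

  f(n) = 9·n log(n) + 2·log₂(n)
Θ(n log n)

Order the terms by growth rate: 2·log₂(n) ≺ 9·n log(n).
The fastest-growing term 9·n log(n) dominates as n → ∞; dropping its constant factor gives Θ(n log n).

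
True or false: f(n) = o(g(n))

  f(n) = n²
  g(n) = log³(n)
False

f(n) = n² is O(n²), and g(n) = log³(n) is O(log³ n).
Since O(n²) grows faster than or equal to O(log³ n), f(n) = o(g(n)) is false.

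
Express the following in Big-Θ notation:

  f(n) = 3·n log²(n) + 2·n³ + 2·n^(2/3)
Θ(n³)

Order the terms by growth rate: 2·n^(2/3) ≺ 3·n log²(n) ≺ 2·n³.
The fastest-growing term 2·n³ dominates as n → ∞; dropping its constant factor gives Θ(n³).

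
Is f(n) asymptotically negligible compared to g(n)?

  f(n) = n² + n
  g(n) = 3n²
False

f(n) = n² + n is O(n²), and g(n) = 3n² is O(n²).
Since they have the same growth rate, f(n) = o(g(n)) is false.
(f = o(g) requires f to grow strictly slower, not equal.)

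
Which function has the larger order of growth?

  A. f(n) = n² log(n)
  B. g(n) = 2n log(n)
A

f(n) = n² log(n) is O(n² log n), while g(n) = 2n log(n) is O(n log n).
Since O(n² log n) grows faster than O(n log n), f(n) dominates.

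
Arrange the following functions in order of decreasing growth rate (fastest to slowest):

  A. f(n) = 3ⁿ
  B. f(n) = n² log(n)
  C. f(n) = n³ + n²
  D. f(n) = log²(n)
A > C > B > D

Comparing growth rates:
A = 3ⁿ is O(3ⁿ)
C = n³ + n² is O(n³)
B = n² log(n) is O(n² log n)
D = log²(n) is O(log² n)

Therefore, the order from fastest to slowest is: A > C > B > D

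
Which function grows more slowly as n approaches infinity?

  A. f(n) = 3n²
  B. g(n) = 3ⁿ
A

f(n) = 3n² is O(n²), while g(n) = 3ⁿ is O(3ⁿ).
Since O(n²) grows slower than O(3ⁿ), f(n) is dominated.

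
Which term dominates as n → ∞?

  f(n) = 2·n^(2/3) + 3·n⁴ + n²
3·n⁴

Looking at each term:
  - 2·n^(2/3) is O(n^(2/3))
  - 3·n⁴ is O(n⁴)
  - n² is O(n²)

The term 3·n⁴ (O(n⁴)) grows fastest and dominates all others.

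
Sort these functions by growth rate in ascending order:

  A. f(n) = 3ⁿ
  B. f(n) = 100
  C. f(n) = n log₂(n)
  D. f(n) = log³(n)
B < D < C < A

Comparing growth rates:
B = 100 is O(1)
D = log³(n) is O(log³ n)
C = n log₂(n) is O(n log n)
A = 3ⁿ is O(3ⁿ)

Therefore, the order from slowest to fastest is: B < D < C < A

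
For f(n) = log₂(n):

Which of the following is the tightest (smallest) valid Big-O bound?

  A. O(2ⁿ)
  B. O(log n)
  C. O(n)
B

f(n) = log₂(n) is O(log n).
All listed options are valid Big-O bounds (upper bounds),
but O(log n) is the tightest (smallest valid bound).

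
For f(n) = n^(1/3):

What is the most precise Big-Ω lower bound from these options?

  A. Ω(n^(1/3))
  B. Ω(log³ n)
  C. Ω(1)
A

f(n) = n^(1/3) is Ω(n^(1/3)).
All listed options are valid Big-Ω bounds (lower bounds),
but Ω(n^(1/3)) is the tightest (largest valid bound).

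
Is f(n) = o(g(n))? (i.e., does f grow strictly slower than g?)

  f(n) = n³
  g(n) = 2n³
False

f(n) = n³ is O(n³), and g(n) = 2n³ is O(n³).
Since they have the same growth rate, f(n) = o(g(n)) is false.
(f = o(g) requires f to grow strictly slower, not equal.)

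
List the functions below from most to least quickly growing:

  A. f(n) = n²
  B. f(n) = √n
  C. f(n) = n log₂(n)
A > C > B

Comparing growth rates:
A = n² is O(n²)
C = n log₂(n) is O(n log n)
B = √n is O(√n)

Therefore, the order from fastest to slowest is: A > C > B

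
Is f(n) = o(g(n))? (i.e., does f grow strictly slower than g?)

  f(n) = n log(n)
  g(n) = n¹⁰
True

f(n) = n log(n) is O(n log n), and g(n) = n¹⁰ is O(n¹⁰).
Since O(n log n) grows strictly slower than O(n¹⁰), f(n) = o(g(n)) is true.
This means lim(n→∞) f(n)/g(n) = 0.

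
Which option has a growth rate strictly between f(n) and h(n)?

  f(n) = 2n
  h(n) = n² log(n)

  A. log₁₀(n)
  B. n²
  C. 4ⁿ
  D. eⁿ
B

We need g(n) with 2n = o(g(n)) and g(n) = o(n² log(n)), i.e. O(n) ≺ g ≺ O(n² log n).
Check each option:
  A. log₁₀(n) — O(log n) does not grow strictly faster than f(n)
  B. n² — O(n²) is strictly between O(n) and O(n² log n) ✓
  C. 4ⁿ — O(4ⁿ) does not grow strictly slower than h(n)
  D. eⁿ — O(eⁿ) does not grow strictly slower than h(n)

Only option B (n²) lies strictly between.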